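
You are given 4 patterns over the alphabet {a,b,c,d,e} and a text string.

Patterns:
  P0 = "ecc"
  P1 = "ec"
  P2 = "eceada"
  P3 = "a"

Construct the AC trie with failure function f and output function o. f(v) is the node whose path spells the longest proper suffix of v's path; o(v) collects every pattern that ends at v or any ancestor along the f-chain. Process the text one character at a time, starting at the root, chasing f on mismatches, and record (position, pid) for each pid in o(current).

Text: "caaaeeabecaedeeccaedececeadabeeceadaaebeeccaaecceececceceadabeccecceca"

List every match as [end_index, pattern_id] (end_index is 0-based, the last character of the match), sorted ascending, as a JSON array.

Build automaton:
Trie nodes:
  n0 'ε': a→8 e→1
  n1 'e': c→2
  n2 'ec': c→3 e→4  ←P1
  n3 'ecc': ·  ←P0
  n4 'ece': a→5
  n5 'ecea': d→6
  n6 'ecead': a→7
  n7 'eceada': ·  ←P2
  n8 'a': ·  ←P3

Failure links (BFS by depth):
  n1('e'): parent n0 fail=0; on 'e' 0 → fail=0;  out ∅∪∅=∅
  n8('a'): parent n0 fail=0; on 'a' 0 → fail=0;  out {3}∪∅={3}
  n2('ec'): parent n1 fail=0; on 'c' 0 → fail=0;  out {1}∪∅={1}
  n3('ecc'): parent n2 fail=0; on 'c' 0 → fail=0;  out {0}∪∅={0}
  n4('ece'): parent n2 fail=0; on 'e' 0 → fail=1;  out ∅∪∅=∅
  n5('ecea'): parent n4 fail=1; on 'a' 1→0 → fail=8;  out ∅∪{3}={3}
  n6('ecead'): parent n5 fail=8; on 'd' 8→0 → fail=0;  out ∅∪∅=∅
  n7('eceada'): parent n6 fail=0; on 'a' 0 → fail=8;  out {2}∪{3}={2,3}

Run:
i=0 'c': node 0→0
i=1 'a': node 0→8  → match P3@[1:1]
i=2 'a': node 8→8 (via fail)  → match P3@[2:2]
i=3 'a': node 8→8 (via fail)  → match P3@[3:3]
i=4 'e': node 8→1 (via fail)
i=5 'e': node 1→1 (via fail)
i=6 'a': node 1→8 (via fail)  → match P3@[6:6]
i=7 'b': node 8→0 (via fail)
i=8 'e': node 0→1
i=9 'c': node 1→2  → match P1@[8:9]
i=10 'a': node 2→8 (via fail)  → match P3@[10:10]
i=11 'e': node 8→1 (via fail)
i=12 'd': node 1→0 (via fail)
i=13 'e': node 0→1
i=14 'e': node 1→1 (via fail)
i=15 'c': node 1→2  → match P1@[14:15]
i=16 'c': node 2→3  → match P0@[14:16]
i=17 'a': node 3→8 (via fail)  → match P3@[17:17]
i=18 'e': node 8→1 (via fail)
i=19 'd': node 1→0 (via fail)
i=20 'e': node 0→1
i=21 'c': node 1→2  → match P1@[20:21]
i=22 'e': node 2→4
i=23 'c': node 4→2 (via fail)  → match P1@[22:23]
i=24 'e': node 2→4
i=25 'a': node 4→5  → match P3@[25:25]
i=26 'd': node 5→6
i=27 'a': node 6→7  → match P2@[22:27],P3@[27:27]
i=28 'b': node 7→0 (via fail)
i=29 'e': node 0→1
i=30 'e': node 1→1 (via fail)
i=31 'c': node 1→2  → match P1@[30:31]
i=32 'e': node 2→4
i=33 'a': node 4→5  → match P3@[33:33]
i=34 'd': node 5→6
i=35 'a': node 6→7  → match P2@[30:35],P3@[35:35]
i=36 'a': node 7→8 (via fail)  → match P3@[36:36]
i=37 'e': node 8→1 (via fail)
i=38 'b': node 1→0 (via fail)
i=39 'e': node 0→1
i=40 'e': node 1→1 (via fail)
i=41 'c': node 1→2  → match P1@[40:41]
i=42 'c': node 2→3  → match P0@[40:42]
i=43 'a': node 3→8 (via fail)  → match P3@[43:43]
i=44 'a': node 8→8 (via fail)  → match P3@[44:44]
i=45 'e': node 8→1 (via fail)
i=46 'c': node 1→2  → match P1@[45:46]
i=47 'c': node 2→3  → match P0@[45:47]
i=48 'e': node 3→1 (via fail)
i=49 'e': node 1→1 (via fail)
i=50 'c': node 1→2  → match P1@[49:50]
i=51 'e': node 2→4
i=52 'c': node 4→2 (via fail)  → match P1@[51:52]
i=53 'c': node 2→3  → match P0@[51:53]
i=54 'e': node 3→1 (via fail)
i=55 'c': node 1→2  → match P1@[54:55]
i=56 'e': node 2→4
i=57 'a': node 4→5  → match P3@[57:57]
i=58 'd': node 5→6
i=59 'a': node 6→7  → match P2@[54:59],P3@[59:59]
i=60 'b': node 7→0 (via fail)
i=61 'e': node 0→1
i=62 'c': node 1→2  → match P1@[61:62]
i=63 'c': node 2→3  → match P0@[61:63]
i=64 'e': node 3→1 (via fail)
i=65 'c': node 1→2  → match P1@[64:65]
i=66 'c': node 2→3  → match P0@[64:66]
i=67 'e': node 3→1 (via fail)
i=68 'c': node 1→2  → match P1@[67:68]
i=69 'a': node 2→8 (via fail)  → match P3@[69:69]

Matches: [[1,3],[2,3],[3,3],[6,3],[9,1],[10,3],[15,1],[16,0],[17,3],[21,1],[23,1],[25,3],[27,2],[27,3],[31,1],[33,3],[35,2],[35,3],[36,3],[41,1],[42,0],[43,3],[44,3],[46,1],[47,0],[50,1],[52,1],[53,0],[55,1],[57,3],[59,2],[59,3],[62,1],[63,0],[65,1],[66,0],[68,1],[69,3]]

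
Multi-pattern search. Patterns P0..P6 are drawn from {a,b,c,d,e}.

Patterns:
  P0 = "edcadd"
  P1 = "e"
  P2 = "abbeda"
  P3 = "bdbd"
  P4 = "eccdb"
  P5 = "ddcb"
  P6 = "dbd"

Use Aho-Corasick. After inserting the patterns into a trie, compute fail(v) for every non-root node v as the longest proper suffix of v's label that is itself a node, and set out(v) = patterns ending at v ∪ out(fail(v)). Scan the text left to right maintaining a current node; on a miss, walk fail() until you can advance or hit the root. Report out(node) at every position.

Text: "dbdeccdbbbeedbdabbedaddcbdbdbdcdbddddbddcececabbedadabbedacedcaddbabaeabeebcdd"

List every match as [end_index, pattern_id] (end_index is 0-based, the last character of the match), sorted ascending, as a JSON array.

Build automaton:
Trie (insert patterns):
  0='ε' goto a→7 b→13 d→21 e→1
  1='e' goto c→17 d→2  ←P1
  2='ed' goto c→3
  3='edc' goto a→4
  4='edca' goto d→5
  5='edcad' goto d→6
  6='edcadd' goto ·  ←P0
  7='a' goto b→8
  8='ab' goto b→9
  9='abb' goto e→10
  10='abbe' goto d→11
  11='abbed' goto a→12
  12='abbeda' goto ·  ←P2
  13='b' goto d→14
  14='bd' goto b→15
  15='bdb' goto d→16
  16='bdbd' goto ·  ←P3
  17='ec' goto c→18
  18='ecc' goto d→19
  19='eccd' goto b→20
  20='eccdb' goto ·  ←P4
  21='d' goto b→25 d→22
  22='dd' goto c→23
  23='ddc' goto b→24
  24='ddcb' goto ·  ←P5
  25='db' goto d→26
  26='dbd' goto ·  ←P6

BFS fail/out derivation:
  n1('e'): parent n0 fail=0; on 'e' 0 → fail=0;  out {1}∪∅={1}
  n7('a'): parent n0 fail=0; on 'a' 0 → fail=0;  out ∅∪∅=∅
  n13('b'): parent n0 fail=0; on 'b' 0 → fail=0;  out ∅∪∅=∅
  n21('d'): parent n0 fail=0; on 'd' 0 → fail=0;  out ∅∪∅=∅
  n2('ed'): parent n1 fail=0; on 'd' 0 → fail=21;  out ∅∪∅=∅
  n8('ab'): parent n7 fail=0; on 'b' 0 → fail=13;  out ∅∪∅=∅
  n14('bd'): parent n13 fail=0; on 'd' 0 → fail=21;  out ∅∪∅=∅
  n17('ec'): parent n1 fail=0; on 'c' 0 → fail=0;  out ∅∪∅=∅
  n22('dd'): parent n21 fail=0; on 'd' 0 → fail=21;  out ∅∪∅=∅
  n25('db'): parent n21 fail=0; on 'b' 0 → fail=13;  out ∅∪∅=∅
  n3('edc'): parent n2 fail=21; on 'c' 21→0 → fail=0;  out ∅∪∅=∅
  n9('abb'): parent n8 fail=13; on 'b' 13→0 → fail=13;  out ∅∪∅=∅
  n15('bdb'): parent n14 fail=21; on 'b' 21 → fail=25;  out ∅∪∅=∅
  n18('ecc'): parent n17 fail=0; on 'c' 0 → fail=0;  out ∅∪∅=∅
  n23('ddc'): parent n22 fail=21; on 'c' 21→0 → fail=0;  out ∅∪∅=∅
  n26('dbd'): parent n25 fail=13; on 'd' 13 → fail=14;  out {6}∪∅={6}
  n4('edca'): parent n3 fail=0; on 'a' 0 → fail=7;  out ∅∪∅=∅
  n10('abbe'): parent n9 fail=13; on 'e' 13→0 → fail=1;  out ∅∪{1}={1}
  n16('bdbd'): parent n15 fail=25; on 'd' 25 → fail=26;  out {3}∪{6}={3,6}
  n19('eccd'): parent n18 fail=0; on 'd' 0 → fail=21;  out ∅∪∅=∅
  n24('ddcb'): parent n23 fail=0; on 'b' 0 → fail=13;  out {5}∪∅={5}
  n5('edcad'): parent n4 fail=7; on 'd' 7→0 → fail=21;  out ∅∪∅=∅
  n11('abbed'): parent n10 fail=1; on 'd' 1 → fail=2;  out ∅∪∅=∅
  n20('eccdb'): parent n19 fail=21; on 'b' 21 → fail=25;  out {4}∪∅={4}
  n6('edcadd'): parent n5 fail=21; on 'd' 21 → fail=22;  out {0}∪∅={0}
  n12('abbeda'): parent n11 fail=2; on 'a' 2→21→0 → fail=7;  out {2}∪∅={2}

Scan:
i=0 'd': node 0→21
i=1 'b': node 21→25
i=2 'd': node 25→26  → match P6@[0:2]
i=3 'e': node 26→1 (fail-walked)  → match P1@[3:3]
i=4 'c': node 1→17
i=5 'c': node 17→18
i=6 'd': node 18→19
i=7 'b': node 19→20  → match P4@[3:7]
i=8 'b': node 20→13 (fail-walked)
i=9 'b': node 13→13 (fail-walked)
i=10 'e': node 13→1 (fail-walked)  → match P1@[10:10]
i=11 'e': node 1→1 (fail-walked)  → match P1@[11:11]
i=12 'd': node 1→2
i=13 'b': node 2→25 (fail-walked)
i=14 'd': node 25→26  → match P6@[12:14]
i=15 'a': node 26→7 (fail-walked)
i=16 'b': node 7→8
i=17 'b': node 8→9
i=18 'e': node 9→10  → match P1@[18:18]
i=19 'd': node 10→11
i=20 'a': node 11→12  → match P2@[15:20]
i=21 'd': node 12→21 (fail-walked)
i=22 'd': node 21→22
i=23 'c': node 22→23
i=24 'b': node 23→24  → match P5@[21:24]
i=25 'd': node 24→14 (fail-walked)
i=26 'b': node 14→15
i=27 'd': node 15→16  → match P3@[24:27],P6@[25:27]
i=28 'b': node 16→15 (fail-walked)
i=29 'd': node 15→16  → match P3@[26:29],P6@[27:29]
i=30 'c': node 16→0 (fail-walked)
i=31 'd': node 0→21
i=32 'b': node 21→25
i=33 'd': node 25→26  → match P6@[31:33]
i=34 'd': node 26→22 (fail-walked)
i=35 'd': node 22→22 (fail-walked)
i=36 'd': node 22→22 (fail-walked)
i=37 'b': node 22→25 (fail-walked)
i=38 'd': node 25→26  → match P6@[36:38]
i=39 'd': node 26→22 (fail-walked)
i=40 'c': node 22→23
i=41 'e': node 23→1 (fail-walked)  → match P1@[41:41]
i=42 'c': node 1→17
i=43 'e': node 17→1 (fail-walked)  → match P1@[43:43]
i=44 'c': node 1→17
i=45 'a': node 17→7 (fail-walked)
i=46 'b': node 7→8
i=47 'b': node 8→9
i=48 'e': node 9→10  → match P1@[48:48]
i=49 'd': node 10→11
i=50 'a': node 11→12  → match P2@[45:50]
i=51 'd': node 12→21 (fail-walked)
i=52 'a': node 21→7 (fail-walked)
i=53 'b': node 7→8
i=54 'b': node 8→9
i=55 'e': node 9→10  → match P1@[55:55]
i=56 'd': node 10→11
i=57 'a': node 11→12  → match P2@[52:57]
i=58 'c': node 12→0 (fail-walked)
i=59 'e': node 0→1  → match P1@[59:59]
i=60 'd': node 1→2
i=61 'c': node 2→3
i=62 'a': node 3→4
i=63 'd': node 4→5
i=64 'd': node 5→6  → match P0@[59:64]
i=65 'b': node 6→25 (fail-walked)
i=66 'a': node 25→7 (fail-walked)
i=67 'b': node 7→8
i=68 'a': node 8→7 (fail-walked)
i=69 'e': node 7→1 (fail-walked)  → match P1@[69:69]
i=70 'a': node 1→7 (fail-walked)
i=71 'b': node 7→8
i=72 'e': node 8→1 (fail-walked)  → match P1@[72:72]
i=73 'e': node 1→1 (fail-walked)  → match P1@[73:73]
i=74 'b': node 1→13 (fail-walked)
i=75 'c': node 13→0 (fail-walked)
i=76 'd': node 0→21
i=77 'd': node 21→22

All matches (sorted): [[2,6],[3,1],[7,4],[10,1],[11,1],[14,6],[18,1],[20,2],[24,5],[27,3],[27,6],[29,3],[29,6],[33,6],[38,6],[41,1],[43,1],[48,1],[50,2],[55,1],[57,2],[59,1],[64,0],[69,1],[72,1],[73,1]]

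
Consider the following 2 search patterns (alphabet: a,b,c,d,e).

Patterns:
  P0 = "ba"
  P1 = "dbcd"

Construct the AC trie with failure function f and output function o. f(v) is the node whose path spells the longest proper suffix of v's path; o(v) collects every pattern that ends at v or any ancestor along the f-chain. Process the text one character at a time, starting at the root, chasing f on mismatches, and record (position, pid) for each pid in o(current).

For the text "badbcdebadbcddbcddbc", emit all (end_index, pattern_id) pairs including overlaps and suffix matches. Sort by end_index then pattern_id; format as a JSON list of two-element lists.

Build:
Trie nodes:
  0='ε' goto b→1 d→3
  1='b' goto a→2
  2='ba' goto ·  [P0 ends]
  3='d' goto b→4
  4='db' goto c→5
  5='dbc' goto d→6
  6='dbcd' goto ·  [P1 ends]

Failure links (BFS by depth):
  n1('b'): parent n0 fail=0; on 'b' 0 → fail=0;  out ∅∪∅=∅
  n3('d'): parent n0 fail=0; on 'd' 0 → fail=0;  out ∅∪∅=∅
  n2('ba'): parent n1 fail=0; on 'a' 0 → fail=0;  out {0}∪∅={0}
  n4('db'): parent n3 fail=0; on 'b' 0 → fail=1;  out ∅∪∅=∅
  n5('dbc'): parent n4 fail=1; on 'c' 1→0 → fail=0;  out ∅∪∅=∅
  n6('dbcd'): parent n5 fail=0; on 'd' 0 → fail=3;  out {1}∪∅={1}

Run:
i=0 'b': node 0→1
i=1 'a': node 1→2  emit P0@[0:1]
i=2 'd': node 2→3 (fail-walked)
i=3 'b': node 3→4
i=4 'c': node 4→5
i=5 'd': node 5→6  emit P1@[2:5]
i=6 'e': node 6→0 (fail-walked)
i=7 'b': node 0→1
i=8 'a': node 1→2  emit P0@[7:8]
i=9 'd': node 2→3 (fail-walked)
i=10 'b': node 3→4
i=11 'c': node 4→5
i=12 'd': node 5→6  emit P1@[9:12]
i=13 'd': node 6→3 (fail-walked)
i=14 'b': node 3→4
i=15 'c': node 4→5
i=16 'd': node 5→6  emit P1@[13:16]
i=17 'd': node 6→3 (fail-walked)
i=18 'b': node 3→4
i=19 'c': node 4→5

Matches: [[1,0],[5,1],[8,0],[12,1],[16,1]]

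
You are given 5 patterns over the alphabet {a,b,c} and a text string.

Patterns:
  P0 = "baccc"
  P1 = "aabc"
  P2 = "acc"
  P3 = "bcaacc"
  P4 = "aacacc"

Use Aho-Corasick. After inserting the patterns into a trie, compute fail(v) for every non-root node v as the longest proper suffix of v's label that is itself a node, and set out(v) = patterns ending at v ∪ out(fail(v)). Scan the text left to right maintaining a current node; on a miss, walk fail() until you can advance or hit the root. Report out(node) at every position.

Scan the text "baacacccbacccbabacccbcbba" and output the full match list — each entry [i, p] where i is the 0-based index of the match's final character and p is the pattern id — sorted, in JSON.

Build automaton:
Trie (insert patterns):
  n0 'ε': a→6 b→1
  n1 'b': a→2 c→12
  n2 'ba': c→3
  n3 'bac': c→4
  n4 'bacc': c→5
  n5 'baccc': ·  ←P0
  n6 'a': a→7 c→10
  n7 'aa': b→8 c→17
  n8 'aab': c→9
  n9 'aabc': ·  ←P1
  n10 'ac': c→11
  n11 'acc': ·  ←P2
  n12 'bc': a→13
  n13 'bca': a→14
  n14 'bcaa': c→15
  n15 'bcaac': c→16
  n16 'bcaacc': ·  ←P3
  n17 'aac': a→18
  n18 'aaca': c→19
  n19 'aacac': c→20
  n20 'aacacc': ·  ←P4

BFS fail/out derivation:
  n1('b'): parent n0 fail=0; on 'b' 0 → fail=0;  out ∅∪∅=∅
  n6('a'): parent n0 fail=0; on 'a' 0 → fail=0;  out ∅∪∅=∅
  n2('ba'): parent n1 fail=0; on 'a' 0 → fail=6;  out ∅∪∅=∅
  n7('aa'): parent n6 fail=0; on 'a' 0 → fail=6;  out ∅∪∅=∅
  n10('ac'): parent n6 fail=0; on 'c' 0 → fail=0;  out ∅∪∅=∅
  n12('bc'): parent n1 fail=0; on 'c' 0 → fail=0;  out ∅∪∅=∅
  n3('bac'): parent n2 fail=6; on 'c' 6 → fail=10;  out ∅∪∅=∅
  n8('aab'): parent n7 fail=6; on 'b' 6→0 → fail=1;  out ∅∪∅=∅
  n11('acc'): parent n10 fail=0; on 'c' 0 → fail=0;  out {2}∪∅={2}
  n13('bca'): parent n12 fail=0; on 'a' 0 → fail=6;  out ∅∪∅=∅
  n17('aac'): parent n7 fail=6; on 'c' 6 → fail=10;  out ∅∪∅=∅
  n4('bacc'): parent n3 fail=10; on 'c' 10 → fail=11;  out ∅∪{2}={2}
  n9('aabc'): parent n8 fail=1; on 'c' 1 → fail=12;  out {1}∪∅={1}
  n14('bcaa'): parent n13 fail=6; on 'a' 6 → fail=7;  out ∅∪∅=∅
  n18('aaca'): parent n17 fail=10; on 'a' 10→0 → fail=6;  out ∅∪∅=∅
  n5('baccc'): parent n4 fail=11; on 'c' 11→0 → fail=0;  out {0}∪∅={0}
  n15('bcaac'): parent n14 fail=7; on 'c' 7 → fail=17;  out ∅∪∅=∅
  n19('aacac'): parent n18 fail=6; on 'c' 6 → fail=10;  out ∅∪∅=∅
  n16('bcaacc'): parent n15 fail=17; on 'c' 17→10 → fail=11;  out {3}∪{2}={2,3}
  n20('aacacc'): parent n19 fail=10; on 'c' 10 → fail=11;  out {4}∪{2}={2,4}

Scan:
pos 0 'b': at 1
pos 1 'a': at 2
pos 2 'a': at 7 (fail-walked)
pos 3 'c': at 17
pos 4 'a': at 18
pos 5 'c': at 19
pos 6 'c': at 20  → match P2@[4:6],P4@[1:6]
pos 7 'c': at 0 (fail-walked)
pos 8 'b': at 1
pos 9 'a': at 2
pos 10 'c': at 3
pos 11 'c': at 4  → match P2@[9:11]
pos 12 'c': at 5  → match P0@[8:12]
pos 13 'b': at 1 (fail-walked)
pos 14 'a': at 2
pos 15 'b': at 1 (fail-walked)
pos 16 'a': at 2
pos 17 'c': at 3
pos 18 'c': at 4  → match P2@[16:18]
pos 19 'c': at 5  → match P0@[15:19]
pos 20 'b': at 1 (fail-walked)
pos 21 'c': at 12
pos 22 'b': at 1 (fail-walked)
pos 23 'b': at 1 (fail-walked)
pos 24 'a': at 2

Matches: [[6,2],[6,4],[11,2],[12,0],[18,2],[19,0]]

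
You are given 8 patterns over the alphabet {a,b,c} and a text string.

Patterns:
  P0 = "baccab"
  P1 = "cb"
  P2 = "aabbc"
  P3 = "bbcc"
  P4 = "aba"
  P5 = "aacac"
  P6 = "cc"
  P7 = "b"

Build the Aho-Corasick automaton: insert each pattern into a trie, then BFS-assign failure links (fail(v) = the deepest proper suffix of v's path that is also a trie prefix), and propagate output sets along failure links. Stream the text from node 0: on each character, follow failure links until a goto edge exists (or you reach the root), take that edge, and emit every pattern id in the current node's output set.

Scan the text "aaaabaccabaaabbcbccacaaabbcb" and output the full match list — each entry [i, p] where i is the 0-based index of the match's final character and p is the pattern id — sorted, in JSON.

Construct AC machine:
Trie nodes:
  n0 'ε': a→9 b→1 c→7
  n1 'b': a→2 b→14  [P7 ends]
  n2 'ba': c→3
  n3 'bac': c→4
  n4 'bacc': a→5
  n5 'bacca': b→6
  n6 'baccab': ·  [P0 ends]
  n7 'c': b→8 c→22
  n8 'cb': ·  [P1 ends]
  n9 'a': a→10 b→17
  n10 'aa': b→11 c→19
  n11 'aab': b→12
  n12 'aabb': c→13
  n13 'aabbc': ·  [P2 ends]
  n14 'bb': c→15
  n15 'bbc': c→16
  n16 'bbcc': ·  [P3 ends]
  n17 'ab': a→18
  n18 'aba': ·  [P4 ends]
  n19 'aac': a→20
  n20 'aaca': c→21
  n21 'aacac': ·  [P5 ends]
  n22 'cc': ·  [P6 ends]

Failure links (BFS by depth):
  fail(1) 'b': from fail(0)=0 chase 'b': 0 ⇒ 0;  out={7}∪out(0)={7}
  fail(7) 'c': from fail(0)=0 chase 'c': 0 ⇒ 0;  out=∅∪out(0)=∅
  fail(9) 'a': from fail(0)=0 chase 'a': 0 ⇒ 0;  out=∅∪out(0)=∅
  fail(2) 'ba': from fail(1)=0 chase 'a': 0 ⇒ 9;  out=∅∪out(9)=∅
  fail(8) 'cb': from fail(7)=0 chase 'b': 0 ⇒ 1;  out={1}∪out(1)={1,7}
  fail(10) 'aa': from fail(9)=0 chase 'a': 0 ⇒ 9;  out=∅∪out(9)=∅
  fail(14) 'bb': from fail(1)=0 chase 'b': 0 ⇒ 1;  out=∅∪out(1)={7}
  fail(17) 'ab': from fail(9)=0 chase 'b': 0 ⇒ 1;  out=∅∪out(1)={7}
  fail(22) 'cc': from fail(7)=0 chase 'c': 0 ⇒ 7;  out={6}∪out(7)={6}
  fail(3) 'bac': from fail(2)=9 chase 'c': 9→0 ⇒ 7;  out=∅∪out(7)=∅
  fail(11) 'aab': from fail(10)=9 chase 'b': 9 ⇒ 17;  out=∅∪out(17)={7}
  fail(15) 'bbc': from fail(14)=1 chase 'c': 1→0 ⇒ 7;  out=∅∪out(7)=∅
  fail(18) 'aba': from fail(17)=1 chase 'a': 1 ⇒ 2;  out={4}∪out(2)={4}
  fail(19) 'aac': from fail(10)=9 chase 'c': 9→0 ⇒ 7;  out=∅∪out(7)=∅
  fail(4) 'bacc': from fail(3)=7 chase 'c': 7 ⇒ 22;  out=∅∪out(22)={6}
  fail(12) 'aabb': from fail(11)=17 chase 'b': 17→1 ⇒ 14;  out=∅∪out(14)={7}
  fail(16) 'bbcc': from fail(15)=7 chase 'c': 7 ⇒ 22;  out={3}∪out(22)={3,6}
  fail(20) 'aaca': from fail(19)=7 chase 'a': 7→0 ⇒ 9;  out=∅∪out(9)=∅
  fail(5) 'bacca': from fail(4)=22 chase 'a': 22→7→0 ⇒ 9;  out=∅∪out(9)=∅
  fail(13) 'aabbc': from fail(12)=14 chase 'c': 14 ⇒ 15;  out={2}∪out(15)={2}
  fail(21) 'aacac': from fail(20)=9 chase 'c': 9→0 ⇒ 7;  out={5}∪out(7)={5}
  fail(6) 'baccab': from fail(5)=9 chase 'b': 9 ⇒ 17;  out={0}∪out(17)={0,7}

Scan:
i=0 'a': node 0→9
i=1 'a': node 9→10
i=2 'a': node 10→10 ·f
i=3 'a': node 10→10 ·f
i=4 'b': node 10→11  ** P7@[4:4]
i=5 'a': node 11→18 ·f  ** P4@[3:5]
i=6 'c': node 18→3 ·f
i=7 'c': node 3→4  ** P6@[6:7]
i=8 'a': node 4→5
i=9 'b': node 5→6  ** P0@[4:9],P7@[9:9]
i=10 'a': node 6→18 ·f  ** P4@[8:10]
i=11 'a': node 18→10 ·f
i=12 'a': node 10→10 ·f
i=13 'b': node 10→11  ** P7@[13:13]
i=14 'b': node 11→12  ** P7@[14:14]
i=15 'c': node 12→13  ** P2@[11:15]
i=16 'b': node 13→8 ·f  ** P1@[15:16],P7@[16:16]
i=17 'c': node 8→7 ·f
i=18 'c': node 7→22  ** P6@[17:18]
i=19 'a': node 22→9 ·f
i=20 'c': node 9→7 ·f
i=21 'a': node 7→9 ·f
i=22 'a': node 9→10
i=23 'a': node 10→10 ·f
i=24 'b': node 10→11  ** P7@[24:24]
i=25 'b': node 11→12  ** P7@[25:25]
i=26 'c': node 12→13  ** P2@[22:26]
i=27 'b': node 13→8 ·f  ** P1@[26:27],P7@[27:27]

Result: [[4,7],[5,4],[7,6],[9,0],[9,7],[10,4],[13,7],[14,7],[15,2],[16,1],[16,7],[18,6],[24,7],[25,7],[26,2],[27,1],[27,7]]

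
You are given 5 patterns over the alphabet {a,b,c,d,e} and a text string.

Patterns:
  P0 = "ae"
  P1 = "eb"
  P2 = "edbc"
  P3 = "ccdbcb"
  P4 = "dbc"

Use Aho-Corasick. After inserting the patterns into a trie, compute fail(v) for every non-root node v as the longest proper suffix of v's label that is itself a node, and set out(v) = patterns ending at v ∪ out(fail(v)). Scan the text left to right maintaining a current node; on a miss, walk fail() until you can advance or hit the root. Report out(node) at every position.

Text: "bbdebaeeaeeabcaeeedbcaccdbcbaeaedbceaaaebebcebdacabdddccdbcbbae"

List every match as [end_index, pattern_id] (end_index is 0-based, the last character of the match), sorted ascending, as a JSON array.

Construct AC machine:
Trie (insert patterns):
  n0 'ε': a→1 c→8 d→14 e→3
  n1 'a': e→2
  n2 'ae': ·  [P0 ends]
  n3 'e': b→4 d→5
  n4 'eb': ·  [P1 ends]
  n5 'ed': b→6
  n6 'edb': c→7
  n7 'edbc': ·  [P2 ends]
  n8 'c': c→9
  n9 'cc': d→10
  n10 'ccd': b→11
  n11 'ccdb': c→12
  n12 'ccdbc': b→13
  n13 'ccdbcb': ·  [P3 ends]
  n14 'd': b→15
  n15 'db': c→16
  n16 'dbc': ·  [P4 ends]

BFS fail/out derivation:
  n1('a'): parent n0 fail=0; on 'a' 0 → fail=0;  out ∅∪∅=∅
  n3('e'): parent n0 fail=0; on 'e' 0 → fail=0;  out ∅∪∅=∅
  n8('c'): parent n0 fail=0; on 'c' 0 → fail=0;  out ∅∪∅=∅
  n14('d'): parent n0 fail=0; on 'd' 0 → fail=0;  out ∅∪∅=∅
  n2('ae'): parent n1 fail=0; on 'e' 0 → fail=3;  out {0}∪∅={0}
  n4('eb'): parent n3 fail=0; on 'b' 0 → fail=0;  out {1}∪∅={1}
  n5('ed'): parent n3 fail=0; on 'd' 0 → fail=14;  out ∅∪∅=∅
  n9('cc'): parent n8 fail=0; on 'c' 0 → fail=8;  out ∅∪∅=∅
  n15('db'): parent n14 fail=0; on 'b' 0 → fail=0;  out ∅∪∅=∅
  n6('edb'): parent n5 fail=14; on 'b' 14 → fail=15;  out ∅∪∅=∅
  n10('ccd'): parent n9 fail=8; on 'd' 8→0 → fail=14;  out ∅∪∅=∅
  n16('dbc'): parent n15 fail=0; on 'c' 0 → fail=8;  out {4}∪∅={4}
  n7('edbc'): parent n6 fail=15; on 'c' 15 → fail=16;  out {2}∪{4}={2,4}
  n11('ccdb'): parent n10 fail=14; on 'b' 14 → fail=15;  out ∅∪∅=∅
  n12('ccdbc'): parent n11 fail=15; on 'c' 15 → fail=16;  out ∅∪{4}={4}
  n13('ccdbcb'): parent n12 fail=16; on 'b' 16→8→0 → fail=0;  out {3}∪∅={3}

Run:
[0] read 'b'  n0⇒n0
[1] read 'b'  n0⇒n0
[2] read 'd'  n0⇒n14
[3] read 'e'  n14⇒n3 (fail-walked)
[4] read 'b'  n3⇒n4  emit P1@[3:4]
[5] read 'a'  n4⇒n1 (fail-walked)
[6] read 'e'  n1⇒n2  emit P0@[5:6]
[7] read 'e'  n2⇒n3 (fail-walked)
[8] read 'a'  n3⇒n1 (fail-walked)
[9] read 'e'  n1⇒n2  emit P0@[8:9]
[10] read 'e'  n2⇒n3 (fail-walked)
[11] read 'a'  n3⇒n1 (fail-walked)
[12] read 'b'  n1⇒n0 (fail-walked)
[13] read 'c'  n0⇒n8
[14] read 'a'  n8⇒n1 (fail-walked)
[15] read 'e'  n1⇒n2  emit P0@[14:15]
[16] read 'e'  n2⇒n3 (fail-walked)
[17] read 'e'  n3⇒n3 (fail-walked)
[18] read 'd'  n3⇒n5
[19] read 'b'  n5⇒n6
[20] read 'c'  n6⇒n7  emit P2@[17:20],P4@[18:20]
[21] read 'a'  n7⇒n1 (fail-walked)
[22] read 'c'  n1⇒n8 (fail-walked)
[23] read 'c'  n8⇒n9
[24] read 'd'  n9⇒n10
[25] read 'b'  n10⇒n11
[26] read 'c'  n11⇒n12  emit P4@[24:26]
[27] read 'b'  n12⇒n13  emit P3@[22:27]
[28] read 'a'  n13⇒n1 (fail-walked)
[29] read 'e'  n1⇒n2  emit P0@[28:29]
[30] read 'a'  n2⇒n1 (fail-walked)
[31] read 'e'  n1⇒n2  emit P0@[30:31]
[32] read 'd'  n2⇒n5 (fail-walked)
[33] read 'b'  n5⇒n6
[34] read 'c'  n6⇒n7  emit P2@[31:34],P4@[32:34]
[35] read 'e'  n7⇒n3 (fail-walked)
[36] read 'a'  n3⇒n1 (fail-walked)
[37] read 'a'  n1⇒n1 (fail-walked)
[38] read 'a'  n1⇒n1 (fail-walked)
[39] read 'e'  n1⇒n2  emit P0@[38:39]
[40] read 'b'  n2⇒n4 (fail-walked)  emit P1@[39:40]
[41] read 'e'  n4⇒n3 (fail-walked)
[42] read 'b'  n3⇒n4  emit P1@[41:42]
[43] read 'c'  n4⇒n8 (fail-walked)
[44] read 'e'  n8⇒n3 (fail-walked)
[45] read 'b'  n3⇒n4  emit P1@[44:45]
[46] read 'd'  n4⇒n14 (fail-walked)
[47] read 'a'  n14⇒n1 (fail-walked)
[48] read 'c'  n1⇒n8 (fail-walked)
[49] read 'a'  n8⇒n1 (fail-walked)
[50] read 'b'  n1⇒n0 (fail-walked)
[51] read 'd'  n0⇒n14
[52] read 'd'  n14⇒n14 (fail-walked)
[53] read 'd'  n14⇒n14 (fail-walked)
[54] read 'c'  n14⇒n8 (fail-walked)
[55] read 'c'  n8⇒n9
[56] read 'd'  n9⇒n10
[57] read 'b'  n10⇒n11
[58] read 'c'  n11⇒n12  emit P4@[56:58]
[59] read 'b'  n12⇒n13  emit P3@[54:59]
[60] read 'b'  n13⇒n0 (fail-walked)
[61] read 'a'  n0⇒n1
[62] read 'e'  n1⇒n2  emit P0@[61:62]

Matches: [[4,1],[6,0],[9,0],[15,0],[20,2],[20,4],[26,4],[27,3],[29,0],[31,0],[34,2],[34,4],[39,0],[40,1],[42,1],[45,1],[58,4],[59,3],[62,0]]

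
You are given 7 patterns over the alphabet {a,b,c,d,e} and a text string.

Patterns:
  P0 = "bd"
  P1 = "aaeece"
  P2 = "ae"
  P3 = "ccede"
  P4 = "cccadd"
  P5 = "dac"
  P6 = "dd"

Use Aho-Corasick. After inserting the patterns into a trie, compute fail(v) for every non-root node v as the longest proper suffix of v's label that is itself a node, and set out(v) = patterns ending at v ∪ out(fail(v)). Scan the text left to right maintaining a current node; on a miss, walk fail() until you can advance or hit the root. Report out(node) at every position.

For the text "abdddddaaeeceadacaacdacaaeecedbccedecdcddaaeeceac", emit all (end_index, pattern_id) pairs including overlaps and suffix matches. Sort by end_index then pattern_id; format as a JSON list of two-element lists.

Build:
Trie nodes:
  n0 'ε': a→3 b→1 c→10 d→19
  n1 'b': d→2
  n2 'bd': ·  [P0 ends]
  n3 'a': a→4 e→9
  n4 'aa': e→5
  n5 'aae': e→6
  n6 'aaee': c→7
  n7 'aaeec': e→8
  n8 'aaeece': ·  [P1 ends]
  n9 'ae': ·  [P2 ends]
  n10 'c': c→11
  n11 'cc': c→15 e→12
  n12 'cce': d→13
  n13 'cced': e→14
  n14 'ccede': ·  [P3 ends]
  n15 'ccc': a→16
  n16 'ccca': d→17
  n17 'cccad': d→18
  n18 'cccadd': ·  [P4 ends]
  n19 'd': a→20 d→22
  n20 'da': c→21
  n21 'dac': ·  [P5 ends]
  n22 'dd': ·  [P6 ends]

BFS fail/out derivation:
  fail(1) 'b': from fail(0)=0 chase 'b': 0 ⇒ 0;  out=∅∪out(0)=∅
  fail(3) 'a': from fail(0)=0 chase 'a': 0 ⇒ 0;  out=∅∪out(0)=∅
  fail(10) 'c': from fail(0)=0 chase 'c': 0 ⇒ 0;  out=∅∪out(0)=∅
  fail(19) 'd': from fail(0)=0 chase 'd': 0 ⇒ 0;  out=∅∪out(0)=∅
  fail(2) 'bd': from fail(1)=0 chase 'd': 0 ⇒ 19;  out={0}∪out(19)={0}
  fail(4) 'aa': from fail(3)=0 chase 'a': 0 ⇒ 3;  out=∅∪out(3)=∅
  fail(9) 'ae': from fail(3)=0 chase 'e': 0 ⇒ 0;  out={2}∪out(0)={2}
  fail(11) 'cc': from fail(10)=0 chase 'c': 0 ⇒ 10;  out=∅∪out(10)=∅
  fail(20) 'da': from fail(19)=0 chase 'a': 0 ⇒ 3;  out=∅∪out(3)=∅
  fail(22) 'dd': from fail(19)=0 chase 'd': 0 ⇒ 19;  out={6}∪out(19)={6}
  fail(5) 'aae': from fail(4)=3 chase 'e': 3 ⇒ 9;  out=∅∪out(9)={2}
  fail(12) 'cce': from fail(11)=10 chase 'e': 10→0 ⇒ 0;  out=∅∪out(0)=∅
  fail(15) 'ccc': from fail(11)=10 chase 'c': 10 ⇒ 11;  out=∅∪out(11)=∅
  fail(21) 'dac': from fail(20)=3 chase 'c': 3→0 ⇒ 10;  out={5}∪out(10)={5}
  fail(6) 'aaee': from fail(5)=9 chase 'e': 9→0 ⇒ 0;  out=∅∪out(0)=∅
  fail(13) 'cced': from fail(12)=0 chase 'd': 0 ⇒ 19;  out=∅∪out(19)=∅
  fail(16) 'ccca': from fail(15)=11 chase 'a': 11→10→0 ⇒ 3;  out=∅∪out(3)=∅
  fail(7) 'aaeec': from fail(6)=0 chase 'c': 0 ⇒ 10;  out=∅∪out(10)=∅
  fail(14) 'ccede': from fail(13)=19 chase 'e': 19→0 ⇒ 0;  out={3}∪out(0)={3}
  fail(17) 'cccad': from fail(16)=3 chase 'd': 3→0 ⇒ 19;  out=∅∪out(19)=∅
  fail(8) 'aaeece': from fail(7)=10 chase 'e': 10→0 ⇒ 0;  out={1}∪out(0)={1}
  fail(18) 'cccadd': from fail(17)=19 chase 'd': 19 ⇒ 22;  out={4}∪out(22)={4,6}

Text stream:
i=0 'a': node 0→3
i=1 'b': node 3→1 (via fail)
i=2 'd': node 1→2  emit P0@[1:2]
i=3 'd': node 2→22 (via fail)  emit P6@[2:3]
i=4 'd': node 22→22 (via fail)  emit P6@[3:4]
i=5 'd': node 22→22 (via fail)  emit P6@[4:5]
i=6 'd': node 22→22 (via fail)  emit P6@[5:6]
i=7 'a': node 22→20 (via fail)
i=8 'a': node 20→4 (via fail)
i=9 'e': node 4→5  emit P2@[8:9]
i=10 'e': node 5→6
i=11 'c': node 6→7
i=12 'e': node 7→8  emit P1@[7:12]
i=13 'a': node 8→3 (via fail)
i=14 'd': node 3→19 (via fail)
i=15 'a': node 19→20
i=16 'c': node 20→21  emit P5@[14:16]
i=17 'a': node 21→3 (via fail)
i=18 'a': node 3→4
i=19 'c': node 4→10 (via fail)
i=20 'd': node 10→19 (via fail)
i=21 'a': node 19→20
i=22 'c': node 20→21  emit P5@[20:22]
i=23 'a': node 21→3 (via fail)
i=24 'a': node 3→4
i=25 'e': node 4→5  emit P2@[24:25]
i=26 'e': node 5→6
i=27 'c': node 6→7
i=28 'e': node 7→8  emit P1@[23:28]
i=29 'd': node 8→19 (via fail)
i=30 'b': node 19→1 (via fail)
i=31 'c': node 1→10 (via fail)
i=32 'c': node 10→11
i=33 'e': node 11→12
i=34 'd': node 12→13
i=35 'e': node 13→14  emit P3@[31:35]
i=36 'c': node 14→10 (via fail)
i=37 'd': node 10→19 (via fail)
i=38 'c': node 19→10 (via fail)
i=39 'd': node 10→19 (via fail)
i=40 'd': node 19→22  emit P6@[39:40]
i=41 'a': node 22→20 (via fail)
i=42 'a': node 20→4 (via fail)
i=43 'e': node 4→5  emit P2@[42:43]
i=44 'e': node 5→6
i=45 'c': node 6→7
i=46 'e': node 7→8  emit P1@[41:46]
i=47 'a': node 8→3 (via fail)
i=48 'c': node 3→10 (via fail)

All matches (sorted): [[2,0],[3,6],[4,6],[5,6],[6,6],[9,2],[12,1],[16,5],[22,5],[25,2],[28,1],[35,3],[40,6],[43,2],[46,1]]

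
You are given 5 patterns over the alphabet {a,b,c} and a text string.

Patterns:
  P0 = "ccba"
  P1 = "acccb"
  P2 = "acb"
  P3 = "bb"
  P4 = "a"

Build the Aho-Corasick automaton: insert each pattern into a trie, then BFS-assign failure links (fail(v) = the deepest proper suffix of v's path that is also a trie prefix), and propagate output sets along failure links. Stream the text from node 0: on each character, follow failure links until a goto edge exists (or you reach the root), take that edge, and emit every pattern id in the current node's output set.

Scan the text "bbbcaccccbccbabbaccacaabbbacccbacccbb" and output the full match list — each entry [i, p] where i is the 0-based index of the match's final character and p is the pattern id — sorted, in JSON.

Build automaton:
Trie (insert patterns):
  n0 'ε': a→5 b→11 c→1
  n1 'c': c→2
  n2 'cc': b→3
  n3 'ccb': a→4
  n4 'ccba': ·  [P0 ends]
  n5 'a': c→6  [P4 ends]
  n6 'ac': b→10 c→7
  n7 'acc': c→8
  n8 'accc': b→9
  n9 'acccb': ·  [P1 ends]
  n10 'acb': ·  [P2 ends]
  n11 'b': b→12
  n12 'bb': ·  [P3 ends]

BFS fail/out derivation:
  fail(1) 'c': from fail(0)=0 chase 'c': 0 ⇒ 0;  out=∅∪out(0)=∅
  fail(5) 'a': from fail(0)=0 chase 'a': 0 ⇒ 0;  out={4}∪out(0)={4}
  fail(11) 'b': from fail(0)=0 chase 'b': 0 ⇒ 0;  out=∅∪out(0)=∅
  fail(2) 'cc': from fail(1)=0 chase 'c': 0 ⇒ 1;  out=∅∪out(1)=∅
  fail(6) 'ac': from fail(5)=0 chase 'c': 0 ⇒ 1;  out=∅∪out(1)=∅
  fail(12) 'bb': from fail(11)=0 chase 'b': 0 ⇒ 11;  out={3}∪out(11)={3}
  fail(3) 'ccb': from fail(2)=1 chase 'b': 1→0 ⇒ 11;  out=∅∪out(11)=∅
  fail(7) 'acc': from fail(6)=1 chase 'c': 1 ⇒ 2;  out=∅∪out(2)=∅
  fail(10) 'acb': from fail(6)=1 chase 'b': 1→0 ⇒ 11;  out={2}∪out(11)={2}
  fail(4) 'ccba': from fail(3)=11 chase 'a': 11→0 ⇒ 5;  out={0}∪out(5)={0,4}
  fail(8) 'accc': from fail(7)=2 chase 'c': 2→1 ⇒ 2;  out=∅∪out(2)=∅
  fail(9) 'acccb': from fail(8)=2 chase 'b': 2 ⇒ 3;  out={1}∪out(3)={1}

Run:
pos 0 'b': at 11
pos 1 'b': at 12  → match P3@[0:1]
pos 2 'b': at 12 (fail-walked)  → match P3@[1:2]
pos 3 'c': at 1 (fail-walked)
pos 4 'a': at 5 (fail-walked)  → match P4@[4:4]
pos 5 'c': at 6
pos 6 'c': at 7
pos 7 'c': at 8
pos 8 'c': at 2 (fail-walked)
pos 9 'b': at 3
pos 10 'c': at 1 (fail-walked)
pos 11 'c': at 2
pos 12 'b': at 3
pos 13 'a': at 4  → match P0@[10:13],P4@[13:13]
pos 14 'b': at 11 (fail-walked)
pos 15 'b': at 12  → match P3@[14:15]
pos 16 'a': at 5 (fail-walked)  → match P4@[16:16]
pos 17 'c': at 6
pos 18 'c': at 7
pos 19 'a': at 5 (fail-walked)  → match P4@[19:19]
pos 20 'c': at 6
pos 21 'a': at 5 (fail-walked)  → match P4@[21:21]
pos 22 'a': at 5 (fail-walked)  → match P4@[22:22]
pos 23 'b': at 11 (fail-walked)
pos 24 'b': at 12  → match P3@[23:24]
pos 25 'b': at 12 (fail-walked)  → match P3@[24:25]
pos 26 'a': at 5 (fail-walked)  → match P4@[26:26]
pos 27 'c': at 6
pos 28 'c': at 7
pos 29 'c': at 8
pos 30 'b': at 9  → match P1@[26:30]
pos 31 'a': at 4 (fail-walked)  → match P0@[28:31],P4@[31:31]
pos 32 'c': at 6 (fail-walked)
pos 33 'c': at 7
pos 34 'c': at 8
pos 35 'b': at 9  → match P1@[31:35]
pos 36 'b': at 12 (fail-walked)  → match P3@[35:36]

Result: [[1,3],[2,3],[4,4],[13,0],[13,4],[15,3],[16,4],[19,4],[21,4],[22,4],[24,3],[25,3],[26,4],[30,1],[31,0],[31,4],[35,1],[36,3]]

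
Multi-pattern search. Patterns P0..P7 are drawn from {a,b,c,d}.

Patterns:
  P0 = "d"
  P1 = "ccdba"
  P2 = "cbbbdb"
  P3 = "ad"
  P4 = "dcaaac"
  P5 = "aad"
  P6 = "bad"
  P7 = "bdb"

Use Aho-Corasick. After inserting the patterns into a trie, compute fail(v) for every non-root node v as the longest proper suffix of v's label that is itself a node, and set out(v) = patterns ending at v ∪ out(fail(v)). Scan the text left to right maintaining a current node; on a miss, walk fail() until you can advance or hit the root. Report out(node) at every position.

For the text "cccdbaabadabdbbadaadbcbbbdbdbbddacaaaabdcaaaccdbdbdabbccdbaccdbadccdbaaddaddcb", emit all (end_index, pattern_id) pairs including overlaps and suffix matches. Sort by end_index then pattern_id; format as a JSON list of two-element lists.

Build automaton:
Trie (insert patterns):
  0='ε' goto a→12 b→21 c→2 d→1
  1='d' goto c→14  ←P0
  2='c' goto b→7 c→3
  3='cc' goto d→4
  4='ccd' goto b→5
  5='ccdb' goto a→6
  6='ccdba' goto ·  ←P1
  7='cb' goto b→8
  8='cbb' goto b→9
  9='cbbb' goto d→10
  10='cbbbd' goto b→11
  11='cbbbdb' goto ·  ←P2
  12='a' goto a→19 d→13
  13='ad' goto ·  ←P3
  14='dc' goto a→15
  15='dca' goto a→16
  16='dcaa' goto a→17
  17='dcaaa' goto c→18
  18='dcaaac' goto ·  ←P4
  19='aa' goto d→20
  20='aad' goto ·  ←P5
  21='b' goto a→22 d→24
  22='ba' goto d→23
  23='bad' goto ·  ←P6
  24='bd' goto b→25
  25='bdb' goto ·  ←P7

BFS fail/out derivation:
  fail(1) 'd': from fail(0)=0 chase 'd': 0 ⇒ 0;  out={0}∪out(0)={0}
  fail(2) 'c': from fail(0)=0 chase 'c': 0 ⇒ 0;  out=∅∪out(0)=∅
  fail(12) 'a': from fail(0)=0 chase 'a': 0 ⇒ 0;  out=∅∪out(0)=∅
  fail(21) 'b': from fail(0)=0 chase 'b': 0 ⇒ 0;  out=∅∪out(0)=∅
  fail(3) 'cc': from fail(2)=0 chase 'c': 0 ⇒ 2;  out=∅∪out(2)=∅
  fail(7) 'cb': from fail(2)=0 chase 'b': 0 ⇒ 21;  out=∅∪out(21)=∅
  fail(13) 'ad': from fail(12)=0 chase 'd': 0 ⇒ 1;  out={3}∪out(1)={0,3}
  fail(14) 'dc': from fail(1)=0 chase 'c': 0 ⇒ 2;  out=∅∪out(2)=∅
  fail(19) 'aa': from fail(12)=0 chase 'a': 0 ⇒ 12;  out=∅∪out(12)=∅
  fail(22) 'ba': from fail(21)=0 chase 'a': 0 ⇒ 12;  out=∅∪out(12)=∅
  fail(24) 'bd': from fail(21)=0 chase 'd': 0 ⇒ 1;  out=∅∪out(1)={0}
  fail(4) 'ccd': from fail(3)=2 chase 'd': 2→0 ⇒ 1;  out=∅∪out(1)={0}
  fail(8) 'cbb': from fail(7)=21 chase 'b': 21→0 ⇒ 21;  out=∅∪out(21)=∅
  fail(15) 'dca': from fail(14)=2 chase 'a': 2→0 ⇒ 12;  out=∅∪out(12)=∅
  fail(20) 'aad': from fail(19)=12 chase 'd': 12 ⇒ 13;  out={5}∪out(13)={0,3,5}
  fail(23) 'bad': from fail(22)=12 chase 'd': 12 ⇒ 13;  out={6}∪out(13)={0,3,6}
  fail(25) 'bdb': from fail(24)=1 chase 'b': 1→0 ⇒ 21;  out={7}∪out(21)={7}
  fail(5) 'ccdb': from fail(4)=1 chase 'b': 1→0 ⇒ 21;  out=∅∪out(21)=∅
  fail(9) 'cbbb': from fail(8)=21 chase 'b': 21→0 ⇒ 21;  out=∅∪out(21)=∅
  fail(16) 'dcaa': from fail(15)=12 chase 'a': 12 ⇒ 19;  out=∅∪out(19)=∅
  fail(6) 'ccdba': from fail(5)=21 chase 'a': 21 ⇒ 22;  out={1}∪out(22)={1}
  fail(10) 'cbbbd': from fail(9)=21 chase 'd': 21 ⇒ 24;  out=∅∪out(24)={0}
  fail(17) 'dcaaa': from fail(16)=19 chase 'a': 19→12 ⇒ 19;  out=∅∪out(19)=∅
  fail(11) 'cbbbdb': from fail(10)=24 chase 'b': 24 ⇒ 25;  out={2}∪out(25)={2,7}
  fail(18) 'dcaaac': from fail(17)=19 chase 'c': 19→12→0 ⇒ 2;  out={4}∪out(2)={4}

Scan:
pos 0 'c': at 2
pos 1 'c': at 3
pos 2 'c': at 3 ·f
pos 3 'd': at 4  ** P0@[3:3]
pos 4 'b': at 5
pos 5 'a': at 6  ** P1@[1:5]
pos 6 'a': at 19 ·f
pos 7 'b': at 21 ·f
pos 8 'a': at 22
pos 9 'd': at 23  ** P0@[9:9],P3@[8:9],P6@[7:9]
pos 10 'a': at 12 ·f
pos 11 'b': at 21 ·f
pos 12 'd': at 24  ** P0@[12:12]
pos 13 'b': at 25  ** P7@[11:13]
pos 14 'b': at 21 ·f
pos 15 'a': at 22
pos 16 'd': at 23  ** P0@[16:16],P3@[15:16],P6@[14:16]
pos 17 'a': at 12 ·f
pos 18 'a': at 19
pos 19 'd': at 20  ** P0@[19:19],P3@[18:19],P5@[17:19]
pos 20 'b': at 21 ·f
pos 21 'c': at 2 ·f
pos 22 'b': at 7
pos 23 'b': at 8
pos 24 'b': at 9
pos 25 'd': at 10  ** P0@[25:25]
pos 26 'b': at 11  ** P2@[21:26],P7@[24:26]
pos 27 'd': at 24 ·f  ** P0@[27:27]
pos 28 'b': at 25  ** P7@[26:28]
pos 29 'b': at 21 ·f
pos 30 'd': at 24  ** P0@[30:30]
pos 31 'd': at 1 ·f  ** P0@[31:31]
pos 32 'a': at 12 ·f
pos 33 'c': at 2 ·f
pos 34 'a': at 12 ·f
pos 35 'a': at 19
pos 36 'a': at 19 ·f
pos 37 'a': at 19 ·f
pos 38 'b': at 21 ·f
pos 39 'd': at 24  ** P0@[39:39]
pos 40 'c': at 14 ·f
pos 41 'a': at 15
pos 42 'a': at 16
pos 43 'a': at 17
pos 44 'c': at 18  ** P4@[39:44]
pos 45 'c': at 3 ·f
pos 46 'd': at 4  ** P0@[46:46]
pos 47 'b': at 5
pos 48 'd': at 24 ·f  ** P0@[48:48]
pos 49 'b': at 25  ** P7@[47:49]
pos 50 'd': at 24 ·f  ** P0@[50:50]
pos 51 'a': at 12 ·f
pos 52 'b': at 21 ·f
pos 53 'b': at 21 ·f
pos 54 'c': at 2 ·f
pos 55 'c': at 3
pos 56 'd': at 4  ** P0@[56:56]
pos 57 'b': at 5
pos 58 'a': at 6  ** P1@[54:58]
pos 59 'c': at 2 ·f
pos 60 'c': at 3
pos 61 'd': at 4  ** P0@[61:61]
pos 62 'b': at 5
pos 63 'a': at 6  ** P1@[59:63]
pos 64 'd': at 23 ·f  ** P0@[64:64],P3@[63:64],P6@[62:64]
pos 65 'c': at 14 ·f
pos 66 'c': at 3 ·f
pos 67 'd': at 4  ** P0@[67:67]
pos 68 'b': at 5
pos 69 'a': at 6  ** P1@[65:69]
pos 70 'a': at 19 ·f
pos 71 'd': at 20  ** P0@[71:71],P3@[70:71],P5@[69:71]
pos 72 'd': at 1 ·f  ** P0@[72:72]
pos 73 'a': at 12 ·f
pos 74 'd': at 13  ** P0@[74:74],P3@[73:74]
pos 75 'd': at 1 ·f  ** P0@[75:75]
pos 76 'c': at 14
pos 77 'b': at 7 ·f

All matches (sorted): [[3,0],[5,1],[9,0],[9,3],[9,6],[12,0],[13,7],[16,0],[16,3],[16,6],[19,0],[19,3],[19,5],[25,0],[26,2],[26,7],[27,0],[28,7],[30,0],[31,0],[39,0],[44,4],[46,0],[48,0],[49,7],[50,0],[56,0],[58,1],[61,0],[63,1],[64,0],[64,3],[64,6],[67,0],[69,1],[71,0],[71,3],[71,5],[72,0],[74,0],[74,3],[75,0]]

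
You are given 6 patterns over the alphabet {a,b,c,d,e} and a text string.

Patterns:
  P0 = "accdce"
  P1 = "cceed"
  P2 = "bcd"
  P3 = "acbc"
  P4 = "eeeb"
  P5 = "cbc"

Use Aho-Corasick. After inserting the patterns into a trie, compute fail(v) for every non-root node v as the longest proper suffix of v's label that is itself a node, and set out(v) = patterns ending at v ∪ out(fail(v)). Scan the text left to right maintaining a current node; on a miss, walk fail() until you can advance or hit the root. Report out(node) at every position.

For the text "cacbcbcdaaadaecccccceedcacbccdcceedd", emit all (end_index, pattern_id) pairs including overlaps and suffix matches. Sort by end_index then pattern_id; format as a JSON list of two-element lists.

Build automaton:
Trie (insert patterns):
  n0 'ε': a→1 b→12 c→7 e→17
  n1 'a': c→2
  n2 'ac': b→15 c→3
  n3 'acc': d→4
  n4 'accd': c→5
  n5 'accdc': e→6
  n6 'accdce': ·  [P0 ends]
  n7 'c': b→21 c→8
  n8 'cc': e→9
  n9 'cce': e→10
  n10 'ccee': d→11
  n11 'cceed': ·  [P1 ends]
  n12 'b': c→13
  n13 'bc': d→14
  n14 'bcd': ·  [P2 ends]
  n15 'acb': c→16
  n16 'acbc': ·  [P3 ends]
  n17 'e': e→18
  n18 'ee': e→19
  n19 'eee': b→20
  n20 'eeeb': ·  [P4 ends]
  n21 'cb': c→22
  n22 'cbc': ·  [P5 ends]

BFS fail/out derivation:
  fail(1) 'a': from fail(0)=0 chase 'a': 0 ⇒ 0;  out=∅∪out(0)=∅
  fail(7) 'c': from fail(0)=0 chase 'c': 0 ⇒ 0;  out=∅∪out(0)=∅
  fail(12) 'b': from fail(0)=0 chase 'b': 0 ⇒ 0;  out=∅∪out(0)=∅
  fail(17) 'e': from fail(0)=0 chase 'e': 0 ⇒ 0;  out=∅∪out(0)=∅
  fail(2) 'ac': from fail(1)=0 chase 'c': 0 ⇒ 7;  out=∅∪out(7)=∅
  fail(8) 'cc': from fail(7)=0 chase 'c': 0 ⇒ 7;  out=∅∪out(7)=∅
  fail(13) 'bc': from fail(12)=0 chase 'c': 0 ⇒ 7;  out=∅∪out(7)=∅
  fail(18) 'ee': from fail(17)=0 chase 'e': 0 ⇒ 17;  out=∅∪out(17)=∅
  fail(21) 'cb': from fail(7)=0 chase 'b': 0 ⇒ 12;  out=∅∪out(12)=∅
  fail(3) 'acc': from fail(2)=7 chase 'c': 7 ⇒ 8;  out=∅∪out(8)=∅
  fail(9) 'cce': from fail(8)=7 chase 'e': 7→0 ⇒ 17;  out=∅∪out(17)=∅
  fail(14) 'bcd': from fail(13)=7 chase 'd': 7→0 ⇒ 0;  out={2}∪out(0)={2}
  fail(15) 'acb': from fail(2)=7 chase 'b': 7 ⇒ 21;  out=∅∪out(21)=∅
  fail(19) 'eee': from fail(18)=17 chase 'e': 17 ⇒ 18;  out=∅∪out(18)=∅
  fail(22) 'cbc': from fail(21)=12 chase 'c': 12 ⇒ 13;  out={5}∪out(13)={5}
  fail(4) 'accd': from fail(3)=8 chase 'd': 8→7→0 ⇒ 0;  out=∅∪out(0)=∅
  fail(10) 'ccee': from fail(9)=17 chase 'e': 17 ⇒ 18;  out=∅∪out(18)=∅
  fail(16) 'acbc': from fail(15)=21 chase 'c': 21 ⇒ 22;  out={3}∪out(22)={3,5}
  fail(20) 'eeeb': from fail(19)=18 chase 'b': 18→17→0 ⇒ 12;  out={4}∪out(12)={4}
  fail(5) 'accdc': from fail(4)=0 chase 'c': 0 ⇒ 7;  out=∅∪out(7)=∅
  fail(11) 'cceed': from fail(10)=18 chase 'd': 18→17→0 ⇒ 0;  out={1}∪out(0)={1}
  fail(6) 'accdce': from fail(5)=7 chase 'e': 7→0 ⇒ 17;  out={0}∪out(17)={0}

Run:
[0] read 'c'  n0⇒n7
[1] read 'a'  n7⇒n1 ·f
[2] read 'c'  n1⇒n2
[3] read 'b'  n2⇒n15
[4] read 'c'  n15⇒n16  ** P3@[1:4],P5@[2:4]
[5] read 'b'  n16⇒n21 ·f
[6] read 'c'  n21⇒n22  ** P5@[4:6]
[7] read 'd'  n22⇒n14 ·f  ** P2@[5:7]
[8] read 'a'  n14⇒n1 ·f
[9] read 'a'  n1⇒n1 ·f
[10] read 'a'  n1⇒n1 ·f
[11] read 'd'  n1⇒n0 ·f
[12] read 'a'  n0⇒n1
[13] read 'e'  n1⇒n17 ·f
[14] read 'c'  n17⇒n7 ·f
[15] read 'c'  n7⇒n8
[16] read 'c'  n8⇒n8 ·f
[17] read 'c'  n8⇒n8 ·f
[18] read 'c'  n8⇒n8 ·f
[19] read 'c'  n8⇒n8 ·f
[20] read 'e'  n8⇒n9
[21] read 'e'  n9⇒n10
[22] read 'd'  n10⇒n11  ** P1@[18:22]
[23] read 'c'  n11⇒n7 ·f
[24] read 'a'  n7⇒n1 ·f
[25] read 'c'  n1⇒n2
[26] read 'b'  n2⇒n15
[27] read 'c'  n15⇒n16  ** P3@[24:27],P5@[25:27]
[28] read 'c'  n16⇒n8 ·f
[29] read 'd'  n8⇒n0 ·f
[30] read 'c'  n0⇒n7
[31] read 'c'  n7⇒n8
[32] read 'e'  n8⇒n9
[33] read 'e'  n9⇒n10
[34] read 'd'  n10⇒n11  ** P1@[30:34]
[35] read 'd'  n11⇒n0 ·f

Matches: [[4,3],[4,5],[6,5],[7,2],[22,1],[27,3],[27,5],[34,1]]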